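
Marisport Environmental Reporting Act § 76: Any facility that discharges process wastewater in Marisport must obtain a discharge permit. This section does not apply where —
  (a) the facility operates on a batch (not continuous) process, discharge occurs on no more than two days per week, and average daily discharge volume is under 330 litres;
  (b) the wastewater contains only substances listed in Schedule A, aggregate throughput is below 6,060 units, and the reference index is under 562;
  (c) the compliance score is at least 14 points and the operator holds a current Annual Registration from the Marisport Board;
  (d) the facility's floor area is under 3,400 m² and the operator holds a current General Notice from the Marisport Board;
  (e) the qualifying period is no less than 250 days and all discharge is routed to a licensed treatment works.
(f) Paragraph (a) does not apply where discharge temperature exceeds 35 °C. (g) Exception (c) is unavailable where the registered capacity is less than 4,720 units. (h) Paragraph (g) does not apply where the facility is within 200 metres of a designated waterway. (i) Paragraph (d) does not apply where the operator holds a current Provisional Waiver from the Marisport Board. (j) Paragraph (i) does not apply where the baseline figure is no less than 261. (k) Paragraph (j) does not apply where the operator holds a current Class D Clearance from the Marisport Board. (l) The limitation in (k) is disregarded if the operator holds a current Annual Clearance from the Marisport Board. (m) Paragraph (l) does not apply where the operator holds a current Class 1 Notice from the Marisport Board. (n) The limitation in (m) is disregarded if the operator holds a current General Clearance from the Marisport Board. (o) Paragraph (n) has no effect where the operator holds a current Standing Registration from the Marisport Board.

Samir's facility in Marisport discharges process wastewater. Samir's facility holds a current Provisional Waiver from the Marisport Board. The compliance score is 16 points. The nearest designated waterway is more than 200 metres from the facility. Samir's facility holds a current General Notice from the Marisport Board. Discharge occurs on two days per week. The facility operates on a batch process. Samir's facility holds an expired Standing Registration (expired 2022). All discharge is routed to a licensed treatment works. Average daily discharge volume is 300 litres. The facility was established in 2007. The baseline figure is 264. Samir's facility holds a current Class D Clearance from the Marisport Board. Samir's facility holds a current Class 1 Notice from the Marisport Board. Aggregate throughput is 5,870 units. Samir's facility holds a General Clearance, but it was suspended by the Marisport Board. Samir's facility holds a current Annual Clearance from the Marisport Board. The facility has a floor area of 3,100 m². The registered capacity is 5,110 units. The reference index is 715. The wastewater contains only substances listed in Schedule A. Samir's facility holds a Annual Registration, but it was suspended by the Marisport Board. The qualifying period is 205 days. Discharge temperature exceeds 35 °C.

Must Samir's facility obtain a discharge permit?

Yes — Samir's facility must obtain a discharge permit.

Exception (a)'s conditions are all satisfied: the facility operates on a batch process; discharge occurs on no more than two days per week; average daily discharge volume is 300 litres, under the 330 litres limit. However, paragraph (f) must be considered: (f) applies — discharge temperature exceeds 35 °C. (a) is therefore removed.
Exception (b) fails — the reference index is 715, not under 562.
Exception (c) does not apply: no current Annual Registration is held.
Exception (d): the facility's floor area is 3,100 m², under the 3,400 m² limit; a current General Notice is held — every condition holds. But applying paragraphs (i)–(o): (i) operates — a current Provisional Waiver is held. (j) is engaged (the baseline figure is 264, meeting the 261 threshold), but is displaced by (k): (k) operates against (j): a current Class D Clearance is held. (l) would limit (k) — a current Annual Clearance is held — but (m) sets (l) aside: (m) applies — a current Class 1 Notice is held. (n), which would lift (m), does not operate here — no current General Clearance is held. Exception (d) does not apply.
Exception (e) requires that the qualifying period is no less than 250 days; but the qualifying period is 205 days, short of 250 days, so (e) is unavailable.
No exception displaces § 76.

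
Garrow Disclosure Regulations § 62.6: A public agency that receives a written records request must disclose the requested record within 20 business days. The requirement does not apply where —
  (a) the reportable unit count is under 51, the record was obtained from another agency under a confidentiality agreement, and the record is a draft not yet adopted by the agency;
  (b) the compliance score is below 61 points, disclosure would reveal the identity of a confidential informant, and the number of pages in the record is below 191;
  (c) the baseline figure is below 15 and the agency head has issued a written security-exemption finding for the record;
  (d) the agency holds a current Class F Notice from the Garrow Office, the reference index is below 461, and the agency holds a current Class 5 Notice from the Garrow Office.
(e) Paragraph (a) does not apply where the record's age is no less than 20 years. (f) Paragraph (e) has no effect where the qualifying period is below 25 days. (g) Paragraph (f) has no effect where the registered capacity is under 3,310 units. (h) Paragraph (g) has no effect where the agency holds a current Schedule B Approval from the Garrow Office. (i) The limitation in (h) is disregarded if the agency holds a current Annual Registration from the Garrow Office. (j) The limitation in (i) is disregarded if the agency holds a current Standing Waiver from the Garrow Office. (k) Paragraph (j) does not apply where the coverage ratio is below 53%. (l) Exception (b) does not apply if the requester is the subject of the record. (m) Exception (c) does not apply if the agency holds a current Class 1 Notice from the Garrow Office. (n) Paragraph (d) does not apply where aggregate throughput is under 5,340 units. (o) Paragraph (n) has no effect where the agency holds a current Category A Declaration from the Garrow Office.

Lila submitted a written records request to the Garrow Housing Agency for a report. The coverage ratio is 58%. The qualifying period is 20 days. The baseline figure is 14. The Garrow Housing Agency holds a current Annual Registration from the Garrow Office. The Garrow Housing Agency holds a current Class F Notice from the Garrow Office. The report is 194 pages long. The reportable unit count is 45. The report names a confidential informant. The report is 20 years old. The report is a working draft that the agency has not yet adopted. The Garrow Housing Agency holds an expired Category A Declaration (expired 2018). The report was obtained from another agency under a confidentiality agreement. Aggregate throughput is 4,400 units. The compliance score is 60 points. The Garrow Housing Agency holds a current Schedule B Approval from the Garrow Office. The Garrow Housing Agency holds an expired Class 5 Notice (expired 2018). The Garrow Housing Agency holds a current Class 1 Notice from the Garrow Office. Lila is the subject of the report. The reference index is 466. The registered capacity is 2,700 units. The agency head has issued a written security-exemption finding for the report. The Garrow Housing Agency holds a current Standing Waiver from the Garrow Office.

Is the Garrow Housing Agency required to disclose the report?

Exception (a) is satisfied on its face — the reportable unit count is 45, under the 51 limit; the report was obtained under a confidentiality agreement; the report is an unadopted draft. As to paragraphs (e)–(k): (e) would limit (a) — the record's age is 20 years, meeting the 20 years threshold — but (f) sets (e) aside: (f) operates against (e): the qualifying period is 20 days, below the 25 days limit. (g) operates (the registered capacity is 2,700 units, under the 3,310 units limit), but is displaced by (h): (h) operates against (g): a current Schedule B Approval is held. (i) would limit (h) — a current Annual Registration is held — but (j) sets (i) aside: (j) operates against (i): a current Standing Waiver is held. (k), which would lift (j), is not engaged — the coverage ratio is 58%, not below 53%. (a) remains available.
Exception (b) requires that the number of pages in the record is below 191; but the number of pages in the record is 194, not below 191, so (b) is unavailable.
All of (c)'s requirements are met (the baseline figure is 14, below the 15 limit; a written security-exemption finding has been issued). However, paragraph (m) must be considered: (m) operates — a current Class 1 Notice is held. Exception (c) does not apply.
Exception (d) fails — the reference index is 466, not below 461.

No — exception (a) applies; the Garrow Housing Agency is not required to disclose the report.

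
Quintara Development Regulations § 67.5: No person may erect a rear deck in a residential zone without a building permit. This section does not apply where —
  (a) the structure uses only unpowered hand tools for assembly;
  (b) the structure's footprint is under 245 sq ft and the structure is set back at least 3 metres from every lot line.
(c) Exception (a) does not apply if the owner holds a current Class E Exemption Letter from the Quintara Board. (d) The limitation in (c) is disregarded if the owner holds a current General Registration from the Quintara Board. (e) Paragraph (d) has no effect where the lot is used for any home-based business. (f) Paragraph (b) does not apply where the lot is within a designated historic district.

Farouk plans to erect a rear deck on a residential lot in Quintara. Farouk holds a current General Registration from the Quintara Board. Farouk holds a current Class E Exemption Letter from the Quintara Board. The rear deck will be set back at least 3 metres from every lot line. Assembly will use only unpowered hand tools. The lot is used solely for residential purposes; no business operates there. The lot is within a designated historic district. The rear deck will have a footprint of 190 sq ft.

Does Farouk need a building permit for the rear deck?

Exception (a)'s conditions are all satisfied: assembly uses only hand tools. Considering the limiting provisions: (c) is engaged (a current Class E Exemption Letter is held), but yields to (d): (d) operates against (c): a current General Registration is held. (e), which would lift (d), is not triggered — the lot is solely residential. (a) remains available.
Exception (b)'s conditions are all satisfied: the structure's footprint is 190 sq ft, under the 245 sq ft limit; the setback is at least 3 m on every side. But applying paragraph (f): (f) operates — the lot is in a historic district. Exception (b) does not apply.

No — exception (a) applies; Farouk does not need a building permit.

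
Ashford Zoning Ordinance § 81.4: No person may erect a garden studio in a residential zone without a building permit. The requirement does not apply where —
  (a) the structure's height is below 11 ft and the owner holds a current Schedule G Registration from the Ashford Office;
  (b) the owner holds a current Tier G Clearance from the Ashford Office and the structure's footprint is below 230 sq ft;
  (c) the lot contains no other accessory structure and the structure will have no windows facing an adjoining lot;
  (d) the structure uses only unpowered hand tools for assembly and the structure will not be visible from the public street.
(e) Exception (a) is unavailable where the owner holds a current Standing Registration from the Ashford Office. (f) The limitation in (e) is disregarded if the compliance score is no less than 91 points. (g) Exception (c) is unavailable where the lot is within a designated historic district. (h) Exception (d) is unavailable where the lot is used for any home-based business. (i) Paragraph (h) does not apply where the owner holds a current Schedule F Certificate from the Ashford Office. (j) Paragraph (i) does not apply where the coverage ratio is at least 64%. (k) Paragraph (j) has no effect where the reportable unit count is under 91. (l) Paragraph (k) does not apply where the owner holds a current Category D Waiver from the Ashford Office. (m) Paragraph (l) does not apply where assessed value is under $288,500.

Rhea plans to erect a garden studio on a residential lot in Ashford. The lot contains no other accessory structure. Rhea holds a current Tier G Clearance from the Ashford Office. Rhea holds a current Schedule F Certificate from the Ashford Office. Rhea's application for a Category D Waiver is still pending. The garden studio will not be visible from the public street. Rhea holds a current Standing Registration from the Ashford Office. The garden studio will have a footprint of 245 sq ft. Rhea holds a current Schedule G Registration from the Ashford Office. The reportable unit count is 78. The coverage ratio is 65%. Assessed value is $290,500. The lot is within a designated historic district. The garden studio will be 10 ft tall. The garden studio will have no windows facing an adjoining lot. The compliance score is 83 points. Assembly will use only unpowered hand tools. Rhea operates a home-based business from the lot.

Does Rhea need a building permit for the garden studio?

No — exception (d) applies; Rhea does not need a building permit.

All of (a)'s requirements are met (the structure's height is 10 ft, below the 11 ft limit; a current Schedule G Registration is held). Turning to paragraphs (e)–(f): (e) operates against (a): a current Standing Registration is held. (f) is inapplicable (the compliance score is 83 points, short of 91 points), so (e) stands. So (a) is unavailable.
Exception (b) requires that the structure's footprint is below 230 sq ft; but the structure's footprint is 245 sq ft, not below 230 sq ft, so (b) is unavailable.
Exception (c) is satisfied on its face — the lot has no other accessory structure; no windows face an adjoining lot. However, paragraph (g) must be considered: (g) operates against (c): the lot is in a historic district. Exception (c) does not apply.
Exception (d) is satisfied on its face — assembly uses only hand tools; the structure will not be visible from the street. Applying paragraphs (h)–(m): (h) would limit (d) — a home-based business operates on the lot — but (i) sets (h) aside: (i) operates — a current Schedule F Certificate is held. (j) would limit (i) — the coverage ratio is 65%, meeting the 64% threshold — but (k) sets (j) aside: (k) applies — the reportable unit count is 78, under the 91 limit. (l), which would lift (k), does not operate here — no current Category D Waiver is held. (d) remains available.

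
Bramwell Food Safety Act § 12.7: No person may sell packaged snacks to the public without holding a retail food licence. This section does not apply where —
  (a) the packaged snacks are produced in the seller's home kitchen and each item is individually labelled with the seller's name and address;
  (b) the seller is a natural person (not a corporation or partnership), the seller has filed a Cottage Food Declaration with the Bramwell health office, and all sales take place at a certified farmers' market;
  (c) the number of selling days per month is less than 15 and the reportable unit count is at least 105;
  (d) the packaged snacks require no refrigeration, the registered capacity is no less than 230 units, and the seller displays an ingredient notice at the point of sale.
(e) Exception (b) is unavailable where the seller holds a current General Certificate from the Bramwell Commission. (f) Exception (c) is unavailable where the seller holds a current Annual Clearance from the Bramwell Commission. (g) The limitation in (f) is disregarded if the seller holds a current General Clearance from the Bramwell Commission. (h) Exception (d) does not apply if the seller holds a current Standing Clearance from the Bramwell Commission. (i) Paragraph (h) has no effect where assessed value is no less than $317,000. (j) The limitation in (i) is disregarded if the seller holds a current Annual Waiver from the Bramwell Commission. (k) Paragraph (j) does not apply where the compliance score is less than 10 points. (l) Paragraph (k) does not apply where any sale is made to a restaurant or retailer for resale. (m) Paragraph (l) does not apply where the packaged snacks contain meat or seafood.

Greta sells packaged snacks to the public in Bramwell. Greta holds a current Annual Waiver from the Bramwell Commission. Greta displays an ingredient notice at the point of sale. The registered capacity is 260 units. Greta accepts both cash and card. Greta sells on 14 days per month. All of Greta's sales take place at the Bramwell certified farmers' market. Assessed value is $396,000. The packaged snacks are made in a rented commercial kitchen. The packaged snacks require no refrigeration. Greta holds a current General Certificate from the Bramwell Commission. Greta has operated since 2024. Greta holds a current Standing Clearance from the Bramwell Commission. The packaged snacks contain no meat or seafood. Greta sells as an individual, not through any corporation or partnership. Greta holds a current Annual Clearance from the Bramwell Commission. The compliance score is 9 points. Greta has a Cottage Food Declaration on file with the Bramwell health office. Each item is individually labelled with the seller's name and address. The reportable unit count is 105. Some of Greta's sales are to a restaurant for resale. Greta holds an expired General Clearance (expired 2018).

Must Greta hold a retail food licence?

Exception (a) does not apply: the packaged snacks are made in a commercial kitchen, not a home kitchen.
Exception (b)'s conditions are all satisfied: the seller is a natural person; a Cottage Food Declaration is on file; all sales are at a certified farmers' market. However, paragraph (e) must be considered: (e) applies — a current General Certificate is held. Exception (b) does not apply.
Exception (c)'s conditions are all satisfied: the number of selling days per month is 14, less than the 15 limit; the reportable unit count is 105, meeting the 105 threshold. But applying paragraphs (f)–(g): (f) operates against (c): a current Annual Clearance is held. (g) is not engaged (no current General Clearance is held), so (f) stands. So (c) is unavailable.
Exception (d) is satisfied on its face — the packaged snacks are shelf-stable; the registered capacity is 260 units, meeting the 230 units threshold; an ingredient notice is displayed. But applying paragraphs (h)–(m): (h) applies — a current Standing Clearance is held. (i) is engaged (assessed value is $396,000, meeting the $317,000 threshold), but is itself disapplied by (j): (j) is triggered — a current Annual Waiver is held. (k) is engaged (the compliance score is 9 points, less than the 10 points limit), but yields to (l): (l) operates against (k): some sales are to a restaurant for resale. (m) is not engaged (the packaged snacks contain no meat or seafood), so (l) stands. (d) is therefore removed.
Every exception is unavailable, so the rule governs.

Yes — Greta must hold a retail food licence.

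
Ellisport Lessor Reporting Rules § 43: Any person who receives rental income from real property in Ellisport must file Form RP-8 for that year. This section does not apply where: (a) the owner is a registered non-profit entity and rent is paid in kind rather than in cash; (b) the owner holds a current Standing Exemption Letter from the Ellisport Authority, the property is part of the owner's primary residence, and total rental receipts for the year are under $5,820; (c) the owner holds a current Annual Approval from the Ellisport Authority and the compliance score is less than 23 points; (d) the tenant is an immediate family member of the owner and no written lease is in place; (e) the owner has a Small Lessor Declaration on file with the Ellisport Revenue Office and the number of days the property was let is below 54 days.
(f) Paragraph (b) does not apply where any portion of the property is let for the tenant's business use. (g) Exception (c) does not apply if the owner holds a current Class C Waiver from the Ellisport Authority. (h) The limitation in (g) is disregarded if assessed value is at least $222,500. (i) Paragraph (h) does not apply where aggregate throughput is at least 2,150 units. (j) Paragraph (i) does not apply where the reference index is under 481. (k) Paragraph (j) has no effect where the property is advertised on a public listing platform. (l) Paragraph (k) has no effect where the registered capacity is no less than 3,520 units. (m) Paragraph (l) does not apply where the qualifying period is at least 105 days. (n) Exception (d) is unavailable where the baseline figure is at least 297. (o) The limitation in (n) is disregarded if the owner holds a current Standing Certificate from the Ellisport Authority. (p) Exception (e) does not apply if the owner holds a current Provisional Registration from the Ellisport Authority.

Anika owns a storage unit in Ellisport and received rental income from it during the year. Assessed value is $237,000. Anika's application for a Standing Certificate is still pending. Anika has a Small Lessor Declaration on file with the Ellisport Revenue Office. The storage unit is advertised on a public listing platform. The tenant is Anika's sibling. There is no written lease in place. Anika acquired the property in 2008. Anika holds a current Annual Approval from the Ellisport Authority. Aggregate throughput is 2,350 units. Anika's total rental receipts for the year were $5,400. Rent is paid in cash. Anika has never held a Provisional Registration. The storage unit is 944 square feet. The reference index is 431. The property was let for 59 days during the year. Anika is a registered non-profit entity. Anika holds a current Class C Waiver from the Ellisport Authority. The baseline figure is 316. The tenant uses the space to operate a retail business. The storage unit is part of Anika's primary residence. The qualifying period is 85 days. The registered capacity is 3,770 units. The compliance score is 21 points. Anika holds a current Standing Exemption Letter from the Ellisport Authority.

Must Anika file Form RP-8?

Exception (a) fails — rent is paid in cash.
Exception (b) is satisfied on its face — a current Standing Exemption Letter is held; the storage unit is part of the primary residence; total rental receipts for the year are $5,400, under the $5,820 limit. However, paragraph (f) must be considered: (f) applies — the space is let for business use. Exception (b) does not apply.
All of (c)'s requirements are met (a current Annual Approval is held; the compliance score is 21 points, less than the 23 points limit). Considering the limiting provisions: (g) would limit (c) — a current Class C Waiver is held — but (h) sets (g) aside: (h) is triggered — assessed value is $237,000, meeting the $222,500 threshold. (i) applies (aggregate throughput is 2,350 units, meeting the 2,150 units threshold), but is overridden by (j): (j) operates — the reference index is 431, under the 481 limit. (k) would limit (j) — the property is publicly advertised — but (l) sets (k) aside: (l) operates against (k): the registered capacity is 3,770 units, meeting the 3,520 units threshold. (m), which would lift (l), is inapplicable — the qualifying period is 85 days, short of 105 days. Exception (c) stands.
Exception (d) is satisfied on its face — the tenant is an immediate family member; there is no written lease. But applying paragraphs (n)–(o): (n) operates against (d): the baseline figure is 316, meeting the 297 threshold. (o), which would lift (n), is not engaged — there is no Standing Certificate in force. So (d) is unavailable.
Exception (e) fails — the number of days the property was let is 59 days, not below 54 days.

No — exception (c) applies; Anika is not required to file Form RP-8.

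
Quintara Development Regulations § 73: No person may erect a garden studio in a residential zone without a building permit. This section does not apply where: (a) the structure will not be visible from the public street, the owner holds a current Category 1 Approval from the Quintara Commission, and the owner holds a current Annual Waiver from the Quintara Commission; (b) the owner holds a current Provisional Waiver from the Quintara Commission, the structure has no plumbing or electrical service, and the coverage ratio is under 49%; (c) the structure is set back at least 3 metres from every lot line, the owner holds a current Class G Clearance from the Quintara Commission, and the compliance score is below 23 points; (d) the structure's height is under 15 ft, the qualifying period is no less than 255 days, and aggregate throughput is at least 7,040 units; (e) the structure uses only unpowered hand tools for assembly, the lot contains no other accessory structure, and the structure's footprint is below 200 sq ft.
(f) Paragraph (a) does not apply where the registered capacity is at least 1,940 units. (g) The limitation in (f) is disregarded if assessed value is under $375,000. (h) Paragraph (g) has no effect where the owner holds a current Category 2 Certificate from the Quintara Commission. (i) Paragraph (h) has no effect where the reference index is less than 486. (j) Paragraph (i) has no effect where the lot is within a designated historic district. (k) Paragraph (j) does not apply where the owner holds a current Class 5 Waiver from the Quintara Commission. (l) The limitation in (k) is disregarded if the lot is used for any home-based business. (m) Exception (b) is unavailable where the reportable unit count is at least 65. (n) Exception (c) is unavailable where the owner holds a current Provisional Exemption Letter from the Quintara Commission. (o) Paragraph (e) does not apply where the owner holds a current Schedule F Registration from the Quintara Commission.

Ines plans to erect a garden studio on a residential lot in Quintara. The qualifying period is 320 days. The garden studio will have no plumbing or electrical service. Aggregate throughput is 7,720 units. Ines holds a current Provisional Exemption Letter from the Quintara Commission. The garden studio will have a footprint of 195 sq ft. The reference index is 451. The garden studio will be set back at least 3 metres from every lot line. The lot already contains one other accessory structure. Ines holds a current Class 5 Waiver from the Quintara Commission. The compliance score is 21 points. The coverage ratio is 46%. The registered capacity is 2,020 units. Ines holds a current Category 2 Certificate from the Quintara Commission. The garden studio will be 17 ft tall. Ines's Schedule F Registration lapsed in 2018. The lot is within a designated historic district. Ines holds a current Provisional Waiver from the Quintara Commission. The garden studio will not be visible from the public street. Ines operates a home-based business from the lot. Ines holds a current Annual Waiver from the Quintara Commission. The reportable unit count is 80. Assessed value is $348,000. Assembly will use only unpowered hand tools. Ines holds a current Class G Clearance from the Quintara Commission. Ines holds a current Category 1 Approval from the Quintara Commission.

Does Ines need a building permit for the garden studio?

Yes — Ines must obtain a building permit.

Exception (a) is satisfied on its face — the structure will not be visible from the street; a current Category 1 Approval is held; a current Annual Waiver is held. But applying paragraphs (f)–(l): (f) is triggered — the registered capacity is 2,020 units, meeting the 1,940 units threshold. (g) applies (assessed value is $348,000, under the $375,000 limit), but yields to (h): (h) operates against (g): a current Category 2 Certificate is held. (i) would limit (h) — the reference index is 451, less than the 486 limit — but (j) sets (i) aside: (j) operates against (i): the lot is in a historic district. (k) applies (a current Class 5 Waiver is held), but is overridden by (l): (l) operates against (k): a home-based business operates on the lot. (a) is therefore removed.
Exception (b): a current Provisional Waiver is held; there is no plumbing or electrical service; the coverage ratio is 46%, under the 49% limit — every condition holds. Turning to paragraph (m): (m) operates against (b): the reportable unit count is 80, meeting the 65 threshold. So (b) is unavailable.
All of (c)'s requirements are met (the setback is at least 3 m on every side; a current Class G Clearance is held; the compliance score is 21 points, below the 23 points limit). But: (n) operates against (c): a current Provisional Exemption Letter is held. So (c) is unavailable.
Exception (d) fails — the structure's height is 17 ft, not under 15 ft.
Exception (e) fails — the lot already has another accessory structure.
Every exception is unavailable, so the rule governs.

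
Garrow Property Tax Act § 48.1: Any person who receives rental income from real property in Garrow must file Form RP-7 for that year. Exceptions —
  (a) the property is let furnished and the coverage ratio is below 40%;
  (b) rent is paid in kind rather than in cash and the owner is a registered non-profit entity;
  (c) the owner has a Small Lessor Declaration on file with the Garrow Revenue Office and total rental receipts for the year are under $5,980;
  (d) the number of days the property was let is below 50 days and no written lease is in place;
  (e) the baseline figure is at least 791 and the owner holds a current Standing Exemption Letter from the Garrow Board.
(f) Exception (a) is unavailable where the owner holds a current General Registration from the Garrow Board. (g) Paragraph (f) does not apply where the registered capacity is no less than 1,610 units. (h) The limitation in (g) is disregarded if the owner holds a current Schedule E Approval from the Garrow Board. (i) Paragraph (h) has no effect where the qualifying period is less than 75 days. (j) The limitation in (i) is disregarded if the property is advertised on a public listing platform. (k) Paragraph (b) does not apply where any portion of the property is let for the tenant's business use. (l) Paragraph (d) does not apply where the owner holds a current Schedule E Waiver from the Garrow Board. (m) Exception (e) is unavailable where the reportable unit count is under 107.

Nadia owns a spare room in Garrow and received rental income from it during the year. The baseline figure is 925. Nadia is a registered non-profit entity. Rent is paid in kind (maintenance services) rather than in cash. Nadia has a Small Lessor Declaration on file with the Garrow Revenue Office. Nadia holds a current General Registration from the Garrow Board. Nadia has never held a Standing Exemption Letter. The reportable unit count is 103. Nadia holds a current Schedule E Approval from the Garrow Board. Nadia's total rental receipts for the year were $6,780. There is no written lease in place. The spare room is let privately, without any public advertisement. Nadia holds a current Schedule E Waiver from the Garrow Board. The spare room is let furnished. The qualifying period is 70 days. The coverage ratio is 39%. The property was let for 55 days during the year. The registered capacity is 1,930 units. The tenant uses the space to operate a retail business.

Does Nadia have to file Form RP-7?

All of (a)'s requirements are met (the property is let furnished; the coverage ratio is 39%, below the 40% limit). Under paragraphs (f)–(j): (f) would limit (a) — a current General Registration is held — but (g) sets (f) aside: (g) operates against (f): the registered capacity is 1,930 units, meeting the 1,610 units threshold. (h) would limit (g) — a current Schedule E Approval is held — but (i) sets (h) aside: (i) operates against (h): the qualifying period is 70 days, less than the 75 days limit. (j) is not triggered (the property is let privately without advertisement), so (i) stands. (a) remains available.
Exception (b)'s conditions are all satisfied: rent is paid in kind; Nadia is a registered non-profit. Turning to paragraph (k): (k) operates against (b): the space is let for business use. (b) is therefore removed.
Exception (c) requires that total rental receipts for the year are under $5,980; but total rental receipts for the year are $6,780, not under $5,980, so (c) is unavailable.
Exception (d) requires that the number of days the property was let is below 50 days; but the number of days the property was let is 55 days, not below 50 days, so (d) is unavailable.
Exception (e) requires that the owner holds a current Standing Exemption Letter from the Garrow Board; but the Standing Exemption Letter is not current, so (e) is unavailable.

No — exception (a) applies; Nadia is not required to file Form RP-7.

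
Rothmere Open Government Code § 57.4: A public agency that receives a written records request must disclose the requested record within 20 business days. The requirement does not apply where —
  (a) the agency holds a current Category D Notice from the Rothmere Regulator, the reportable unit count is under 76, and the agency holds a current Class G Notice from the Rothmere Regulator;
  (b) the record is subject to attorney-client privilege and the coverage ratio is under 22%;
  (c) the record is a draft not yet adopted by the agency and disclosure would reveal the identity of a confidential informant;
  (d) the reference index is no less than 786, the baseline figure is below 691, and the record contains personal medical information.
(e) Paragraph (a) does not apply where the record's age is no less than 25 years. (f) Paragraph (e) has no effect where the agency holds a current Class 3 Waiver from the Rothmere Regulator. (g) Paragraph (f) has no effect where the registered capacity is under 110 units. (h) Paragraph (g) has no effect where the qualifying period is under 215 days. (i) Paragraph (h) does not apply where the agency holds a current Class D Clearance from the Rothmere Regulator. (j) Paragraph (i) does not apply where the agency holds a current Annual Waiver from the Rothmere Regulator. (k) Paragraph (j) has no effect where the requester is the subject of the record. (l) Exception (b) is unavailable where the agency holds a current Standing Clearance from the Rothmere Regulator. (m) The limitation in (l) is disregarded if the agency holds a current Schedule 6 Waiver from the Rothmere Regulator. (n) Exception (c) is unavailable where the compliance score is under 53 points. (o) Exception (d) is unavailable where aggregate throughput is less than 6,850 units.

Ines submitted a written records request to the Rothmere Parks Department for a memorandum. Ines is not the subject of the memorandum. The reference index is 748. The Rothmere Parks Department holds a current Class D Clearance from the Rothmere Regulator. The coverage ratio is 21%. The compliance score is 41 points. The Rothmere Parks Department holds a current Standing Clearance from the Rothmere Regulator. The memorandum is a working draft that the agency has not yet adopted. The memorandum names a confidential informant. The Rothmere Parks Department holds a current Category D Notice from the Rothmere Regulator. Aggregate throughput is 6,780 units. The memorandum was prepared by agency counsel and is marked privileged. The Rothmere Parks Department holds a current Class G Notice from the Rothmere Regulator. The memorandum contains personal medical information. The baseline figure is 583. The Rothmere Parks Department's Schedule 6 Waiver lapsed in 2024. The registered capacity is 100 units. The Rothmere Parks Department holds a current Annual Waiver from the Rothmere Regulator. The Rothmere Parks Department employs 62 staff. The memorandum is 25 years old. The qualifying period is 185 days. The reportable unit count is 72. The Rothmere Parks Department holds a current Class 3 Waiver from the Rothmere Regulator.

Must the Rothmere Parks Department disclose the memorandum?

No — exception (a) applies; the Rothmere Parks Department is not required to disclose the memorandum.

Exception (a)'s conditions are all satisfied: a current Category D Notice is held; the reportable unit count is 72, under the 76 limit; a current Class G Notice is held. As to paragraphs (e)–(k): (e) is engaged (the record's age is 25 years, meeting the 25 years threshold), but yields to (f): (f) operates against (e): a current Class 3 Waiver is held. (g) operates (the registered capacity is 100 units, under the 110 units limit), but is set aside by (h): (h) is triggered — the qualifying period is 185 days, under the 215 days limit. (i) is triggered (a current Class D Clearance is held), but is itself disapplied by (j): (j) operates against (i): a current Annual Waiver is held. (k) is not triggered (Ines is not the subject of the memorandum), so (j) stands. (a) remains available.
Exception (b)'s conditions are all satisfied: the memorandum is privileged; the coverage ratio is 21%, under the 22% limit. Turning to paragraphs (l)–(m): (l) operates against (b): a current Standing Clearance is held. (m) is not engaged (there is no Schedule 6 Waiver in force), so (l) stands. (b) is therefore removed.
Exception (c) is satisfied on its face — the memorandum is an unadopted draft; the memorandum names a confidential informant. But: (n) operates — the compliance score is 41 points, under the 53 points limit. So (c) is unavailable.
Exception (d) requires that the reference index is no less than 786; but the reference index is 748, short of 786, so (d) is unavailable.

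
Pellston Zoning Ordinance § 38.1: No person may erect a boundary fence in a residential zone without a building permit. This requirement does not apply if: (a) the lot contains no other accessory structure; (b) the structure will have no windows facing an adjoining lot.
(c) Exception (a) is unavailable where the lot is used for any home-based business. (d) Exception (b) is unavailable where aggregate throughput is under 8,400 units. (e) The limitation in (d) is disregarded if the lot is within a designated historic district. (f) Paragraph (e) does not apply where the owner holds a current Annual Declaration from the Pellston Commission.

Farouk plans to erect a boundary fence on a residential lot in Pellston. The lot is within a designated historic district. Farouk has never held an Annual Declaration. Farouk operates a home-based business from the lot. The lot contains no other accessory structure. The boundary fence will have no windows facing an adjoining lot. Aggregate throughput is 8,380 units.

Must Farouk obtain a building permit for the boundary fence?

No — exception (b) applies; Farouk does not need a building permit.

Exception (a): the lot has no other accessory structure — every condition holds. However, paragraph (c) must be considered: (c) operates against (a): a home-based business operates on the lot. So (a) is unavailable.
All of (b)'s requirements are met (no windows face an adjoining lot). Under paragraphs (d)–(f): (d) is engaged (aggregate throughput is 8,380 units, under the 8,400 units limit), but yields to (e): (e) operates — the lot is in a historic district. (f) does not operate here (the Annual Declaration is not current), so (e) stands. So (b) applies.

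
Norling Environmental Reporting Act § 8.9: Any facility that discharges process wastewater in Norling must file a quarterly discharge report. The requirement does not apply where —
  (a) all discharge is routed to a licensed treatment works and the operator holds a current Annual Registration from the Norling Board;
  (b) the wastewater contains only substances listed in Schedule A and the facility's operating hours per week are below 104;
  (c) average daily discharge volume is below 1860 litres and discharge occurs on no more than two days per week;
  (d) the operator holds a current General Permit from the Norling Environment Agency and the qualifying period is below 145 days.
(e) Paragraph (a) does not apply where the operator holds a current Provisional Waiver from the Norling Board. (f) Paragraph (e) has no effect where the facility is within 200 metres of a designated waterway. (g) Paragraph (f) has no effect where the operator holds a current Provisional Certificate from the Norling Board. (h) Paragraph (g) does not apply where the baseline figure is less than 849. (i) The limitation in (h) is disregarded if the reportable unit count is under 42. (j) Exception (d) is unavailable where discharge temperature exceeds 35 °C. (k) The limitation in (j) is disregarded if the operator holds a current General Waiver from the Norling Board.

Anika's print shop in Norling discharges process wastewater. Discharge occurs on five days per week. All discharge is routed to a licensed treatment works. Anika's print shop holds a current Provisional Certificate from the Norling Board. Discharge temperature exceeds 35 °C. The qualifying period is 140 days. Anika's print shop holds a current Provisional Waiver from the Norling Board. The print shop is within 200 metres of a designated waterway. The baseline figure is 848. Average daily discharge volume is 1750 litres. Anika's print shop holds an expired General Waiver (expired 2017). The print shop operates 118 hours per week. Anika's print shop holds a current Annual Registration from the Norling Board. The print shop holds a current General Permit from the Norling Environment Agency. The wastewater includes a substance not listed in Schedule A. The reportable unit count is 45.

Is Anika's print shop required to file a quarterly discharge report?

No — exception (a) applies; Anika's print shop is not required to file a quarterly discharge report.

Exception (a)'s conditions are all satisfied: discharge is routed to a licensed treatment works; a current Annual Registration is held. Considering the limiting provisions: (e) would limit (a) — a current Provisional Waiver is held — but (f) sets (e) aside: (f) operates against (e): the print shop is within 200 m of a designated waterway. (g) would limit (f) — a current Provisional Certificate is held — but (h) sets (g) aside: (h) is triggered — the baseline figure is 848, less than the 849 limit. (i), which would lift (h), is not triggered — the reportable unit count is 45, not under 42. So (a) applies.
Exception (b) does not apply: the wastewater includes a non-Schedule-A substance.
Exception (c) requires that discharge occurs on no more than two days per week; but discharge occurs on five days per week, so (c) is unavailable.
Exception (d)'s conditions are all satisfied: a current General Permit is held; the qualifying period is 140 days, below the 145 days limit. Turning to paragraphs (j)–(k): (j) operates against (d): discharge temperature exceeds 35 °C. (k), which would lift (j), is not engaged — the General Waiver is not current. Exception (d) does not apply.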